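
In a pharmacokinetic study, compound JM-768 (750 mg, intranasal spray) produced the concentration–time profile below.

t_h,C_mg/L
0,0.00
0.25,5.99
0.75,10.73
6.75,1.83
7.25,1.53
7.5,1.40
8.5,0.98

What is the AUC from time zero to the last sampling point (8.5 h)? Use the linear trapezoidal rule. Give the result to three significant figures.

Trapezoidal AUC_0→8.5:
  [0→0.25]: (0.00+5.99)/2 × 0.25 = 0.74875
  [0.25→0.75]: (5.99+10.73)/2 × 0.5 = 4.18
  [0.75→6.75]: (10.73+1.83)/2 × 6 = 37.68
  [6.75→7.25]: (1.83+1.53)/2 × 0.5 = 0.84
  [7.25→7.5]: (1.53+1.40)/2 × 0.25 = 0.36625
  [7.5→8.5]: (1.40+0.98)/2 × 1 = 1.19
  Sum = 45.005 mg/L·h

AUC = 45.0 mg/L·h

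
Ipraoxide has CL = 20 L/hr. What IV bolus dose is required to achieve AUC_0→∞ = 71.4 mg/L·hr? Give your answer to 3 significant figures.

Dose_iv = CL × AUC_0→∞
     = 20 × 71.4 = 1428 mg

Dose = 1430 mg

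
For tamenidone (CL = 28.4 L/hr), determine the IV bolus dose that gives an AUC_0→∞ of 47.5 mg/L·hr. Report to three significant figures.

Dose = 1350 mg

Dose_iv = CL × AUC_0→∞
     = 28.4 × 47.5 = 1349 mg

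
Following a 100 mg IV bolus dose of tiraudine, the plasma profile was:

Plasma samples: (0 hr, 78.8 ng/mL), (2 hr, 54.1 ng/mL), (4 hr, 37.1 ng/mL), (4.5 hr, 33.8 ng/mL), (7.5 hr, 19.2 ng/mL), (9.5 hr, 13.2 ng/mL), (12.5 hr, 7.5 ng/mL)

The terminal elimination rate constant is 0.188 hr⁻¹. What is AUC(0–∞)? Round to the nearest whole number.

Trapezoidal AUC_0→12.5:
  [0→2]: (78.8+54.1)/2 × 2 = 132.9
  [2→4]: (54.1+37.1)/2 × 2 = 91.2
  [4→4.5]: (37.1+33.8)/2 × 0.5 = 17.725
  [4.5→7.5]: (33.8+19.2)/2 × 3 = 79.5
  [7.5→9.5]: (19.2+13.2)/2 × 2 = 32.4
  [9.5→12.5]: (13.2+7.5)/2 × 3 = 31.05
  Sum = 384.775 ng/mL·hr
Extrapolated tail: C_last / k_e = 7.5 / 0.188 = 39.894
AUC_0→∞ = 384.775 + 39.894 = 424.669 ng/mL·hr

AUC = 425 ng/mL·hr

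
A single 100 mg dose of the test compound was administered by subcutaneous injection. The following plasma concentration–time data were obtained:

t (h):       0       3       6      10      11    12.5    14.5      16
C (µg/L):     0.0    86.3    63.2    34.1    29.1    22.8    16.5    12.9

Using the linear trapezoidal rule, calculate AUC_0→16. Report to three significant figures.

AUC = 680 µg/L·h

Trapezoidal AUC_0→16:
  [0→3]: (0.0+86.3)/2 × 3 = 129.45
  [3→6]: (86.3+63.2)/2 × 3 = 224.25
  [6→10]: (63.2+34.1)/2 × 4 = 194.6
  [10→11]: (34.1+29.1)/2 × 1 = 31.6
  [11→12.5]: (29.1+22.8)/2 × 1.5 = 38.925
  [12.5→14.5]: (22.8+16.5)/2 × 2 = 39.3
  [14.5→16]: (16.5+12.9)/2 × 1.5 = 22.05
  Sum = 680.175 µg/L·h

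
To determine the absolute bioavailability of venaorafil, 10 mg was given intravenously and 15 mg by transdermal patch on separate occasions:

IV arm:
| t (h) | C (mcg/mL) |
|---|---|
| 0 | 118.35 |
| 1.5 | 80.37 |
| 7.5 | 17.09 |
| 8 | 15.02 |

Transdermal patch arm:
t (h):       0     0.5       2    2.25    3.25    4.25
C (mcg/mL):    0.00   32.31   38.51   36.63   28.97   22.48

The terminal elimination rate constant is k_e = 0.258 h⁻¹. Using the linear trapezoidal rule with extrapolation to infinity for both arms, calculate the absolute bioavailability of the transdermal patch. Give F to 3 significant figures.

Trapezoidal AUC_0→8 (IV):
  [0→1.5]: (118.35+80.37)/2 × 1.5 = 149.04
  [1.5→7.5]: (80.37+17.09)/2 × 6 = 292.38
  [7.5→8]: (17.09+15.02)/2 × 0.5 = 8.0275
  Sum = 449.4475 mcg/mL·h
IV tail: 15.02/0.258 = 58.217; AUC_iv,0→∞ = 449.4475 + 58.217 = 507.6645 mcg/mL·h
Trapezoidal AUC_0→4.25 (transdermal patch):
  [0→0.5]: (0.00+32.31)/2 × 0.5 = 8.0775
  [0.5→2]: (32.31+38.51)/2 × 1.5 = 53.115
  [2→2.25]: (38.51+36.63)/2 × 0.25 = 9.3925
  [2.25→3.25]: (36.63+28.97)/2 × 1 = 32.8
  [3.25→4.25]: (28.97+22.48)/2 × 1 = 25.725
  Sum = 129.11 mcg/mL·h
transdermal patch tail: 22.48/0.258 = 87.132; AUC_ev,0→∞ = 129.11 + 87.132 = 216.242 mcg/mL·h
F = (AUC_ev/D_ev)/(AUC_iv/D_iv) = (216.242/15)/(507.6645/10) = 14.4161/50.76645 = 0.2840

F = 0.284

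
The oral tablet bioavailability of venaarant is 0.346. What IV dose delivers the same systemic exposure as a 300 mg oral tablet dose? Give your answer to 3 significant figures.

D_iv = 104 mg

Systemic exposure from an extravascular dose = F × D_ev, so the equivalent IV dose is F × D_ev.
D_iv = F × D_ev = 0.346 × 300 = 103.8 mg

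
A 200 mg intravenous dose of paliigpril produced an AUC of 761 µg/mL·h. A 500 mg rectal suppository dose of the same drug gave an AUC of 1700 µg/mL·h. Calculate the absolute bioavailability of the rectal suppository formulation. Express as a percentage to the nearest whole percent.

F = 89%

F = (AUC_ev / D_ev) / (AUC_iv / D_iv)
  = (1700/500) / (761/200)
  = 3.4 / 3.805 = 0.8936
  = 89.36%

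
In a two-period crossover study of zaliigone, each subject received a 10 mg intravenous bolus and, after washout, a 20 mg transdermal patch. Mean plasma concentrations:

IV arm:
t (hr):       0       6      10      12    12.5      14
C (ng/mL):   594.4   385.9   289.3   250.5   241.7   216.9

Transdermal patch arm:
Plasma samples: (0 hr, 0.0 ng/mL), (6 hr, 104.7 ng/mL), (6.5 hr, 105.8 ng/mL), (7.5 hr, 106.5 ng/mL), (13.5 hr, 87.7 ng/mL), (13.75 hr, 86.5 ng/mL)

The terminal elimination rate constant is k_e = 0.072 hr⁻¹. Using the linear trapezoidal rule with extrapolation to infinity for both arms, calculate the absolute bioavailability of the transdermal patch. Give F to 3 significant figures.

F = 0.137

Trapezoidal AUC_0→14 (IV):
  [0→6]: (594.4+385.9)/2 × 6 = 2940.9
  [6→10]: (385.9+289.3)/2 × 4 = 1350.4
  [10→12]: (289.3+250.5)/2 × 2 = 539.8
  [12→12.5]: (250.5+241.7)/2 × 0.5 = 123.05
  [12.5→14]: (241.7+216.9)/2 × 1.5 = 343.95
  Sum = 5298.1 ng/mL·hr
IV tail: 216.9/0.072 = 3012.500; AUC_iv,0→∞ = 5298.1 + 3012.500 = 8310.6 ng/mL·hr
Trapezoidal AUC_0→13.75 (transdermal patch):
  [0→6]: (0.0+104.7)/2 × 6 = 314.1
  [6→6.5]: (104.7+105.8)/2 × 0.5 = 52.625
  [6.5→7.5]: (105.8+106.5)/2 × 1 = 106.15
  [7.5→13.5]: (106.5+87.7)/2 × 6 = 582.6
  [13.5→13.75]: (87.7+86.5)/2 × 0.25 = 21.775
  Sum = 1077.25 ng/mL·hr
transdermal patch tail: 86.5/0.072 = 1201.389; AUC_ev,0→∞ = 1077.25 + 1201.389 = 2278.639 ng/mL·hr
F = (AUC_ev/D_ev)/(AUC_iv/D_iv) = (2278.639/20)/(8310.6/10) = 113.93195/831.06 = 0.1371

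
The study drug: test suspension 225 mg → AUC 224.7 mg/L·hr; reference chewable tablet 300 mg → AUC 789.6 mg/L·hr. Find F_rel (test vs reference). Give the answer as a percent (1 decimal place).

F_rel = (AUC_test/D_test) / (AUC_ref/D_ref)
      = (224.7/225) / (789.6/300)
      = 0.998667 / 2.632 = 0.3794 = 37.94%

F_rel = 37.9%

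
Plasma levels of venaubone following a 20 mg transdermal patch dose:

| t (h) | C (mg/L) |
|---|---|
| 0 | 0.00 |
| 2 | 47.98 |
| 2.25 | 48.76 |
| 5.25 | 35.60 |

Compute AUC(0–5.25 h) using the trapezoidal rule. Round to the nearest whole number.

Trapezoidal AUC_0→5.25:
  [0→2]: (0.00+47.98)/2 × 2 = 47.98
  [2→2.25]: (47.98+48.76)/2 × 0.25 = 12.0925
  [2.25→5.25]: (48.76+35.60)/2 × 3 = 126.54
  Sum = 186.6125 mg/L·h

AUC = 187 mg/L·h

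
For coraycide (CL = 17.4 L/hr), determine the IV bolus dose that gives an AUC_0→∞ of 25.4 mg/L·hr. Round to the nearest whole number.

Dose = 442 mg

Dose_iv = CL × AUC_0→∞
     = 17.4 × 25.4 = 441.96 mg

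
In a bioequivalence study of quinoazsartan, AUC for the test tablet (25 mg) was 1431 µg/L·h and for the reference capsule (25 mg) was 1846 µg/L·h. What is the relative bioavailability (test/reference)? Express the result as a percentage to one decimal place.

F_rel = 77.5%

F_rel = (AUC_test/D_test) / (AUC_ref/D_ref)
      = (1431/25) / (1846/25)
      = 57.24 / 73.84 = 0.7752 = 77.52%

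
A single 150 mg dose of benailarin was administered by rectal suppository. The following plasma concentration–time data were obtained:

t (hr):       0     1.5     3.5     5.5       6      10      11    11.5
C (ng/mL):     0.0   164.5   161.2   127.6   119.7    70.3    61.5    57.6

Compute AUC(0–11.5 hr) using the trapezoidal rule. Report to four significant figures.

Trapezoidal AUC_0→11.5:
  [0→1.5]: (0.0+164.5)/2 × 1.5 = 123.375
  [1.5→3.5]: (164.5+161.2)/2 × 2 = 325.7
  [3.5→5.5]: (161.2+127.6)/2 × 2 = 288.8
  [5.5→6]: (127.6+119.7)/2 × 0.5 = 61.825
  [6→10]: (119.7+70.3)/2 × 4 = 380.0
  [10→11]: (70.3+61.5)/2 × 1 = 65.9
  [11→11.5]: (61.5+57.6)/2 × 0.5 = 29.775
  Sum = 1275.375 ng/mL·hr

AUC = 1275 ng/mL·hr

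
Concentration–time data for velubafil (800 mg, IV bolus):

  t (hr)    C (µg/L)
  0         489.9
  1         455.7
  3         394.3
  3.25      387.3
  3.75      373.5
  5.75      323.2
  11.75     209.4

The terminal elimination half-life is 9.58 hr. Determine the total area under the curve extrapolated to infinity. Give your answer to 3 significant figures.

AUC = 6800 µg/L·hr

Trapezoidal AUC_0→11.75:
  [0→1]: (489.9+455.7)/2 × 1 = 472.8
  [1→3]: (455.7+394.3)/2 × 2 = 850.0
  [3→3.25]: (394.3+387.3)/2 × 0.25 = 97.7
  [3.25→3.75]: (387.3+373.5)/2 × 0.5 = 190.2
  [3.75→5.75]: (373.5+323.2)/2 × 2 = 696.7
  [5.75→11.75]: (323.2+209.4)/2 × 6 = 1597.8
  Sum = 3905.2 µg/L·hr
k_e = ln2 / t½ = 0.693147 / 9.58 = 0.0724 hr^-1
Extrapolated tail: C_last / k_e = 209.4 / 0.0724 = 2892.265
AUC_0→∞ = 3905.2 + 2892.265 = 6797.465 µg/L·hr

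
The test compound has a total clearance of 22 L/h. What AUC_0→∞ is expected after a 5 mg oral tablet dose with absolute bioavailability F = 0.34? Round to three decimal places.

AUC_0→∞ = F × Dose / CL
        = 0.34 × 5 / 22 = 0.0772727 mg/L·h

AUC = 0.077 mg/L·h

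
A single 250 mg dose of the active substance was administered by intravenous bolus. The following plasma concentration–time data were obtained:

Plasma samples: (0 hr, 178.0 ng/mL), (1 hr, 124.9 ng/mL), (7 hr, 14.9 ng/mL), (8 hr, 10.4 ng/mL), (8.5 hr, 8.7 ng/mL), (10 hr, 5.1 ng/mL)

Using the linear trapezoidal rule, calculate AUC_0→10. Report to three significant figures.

AUC = 599 ng/mL·hr

Trapezoidal AUC_0→10:
  [0→1]: (178.0+124.9)/2 × 1 = 151.45
  [1→7]: (124.9+14.9)/2 × 6 = 419.4
  [7→8]: (14.9+10.4)/2 × 1 = 12.65
  [8→8.5]: (10.4+8.7)/2 × 0.5 = 4.775
  [8.5→10]: (8.7+5.1)/2 × 1.5 = 10.35
  Sum = 598.625 ng/mL·hr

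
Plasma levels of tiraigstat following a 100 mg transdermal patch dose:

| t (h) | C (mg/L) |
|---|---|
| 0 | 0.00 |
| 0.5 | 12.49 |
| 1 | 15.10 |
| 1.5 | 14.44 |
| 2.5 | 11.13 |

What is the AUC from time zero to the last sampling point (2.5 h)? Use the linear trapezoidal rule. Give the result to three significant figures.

AUC = 30.2 mg/L·h

Trapezoidal AUC_0→2.5:
  [0→0.5]: (0.00+12.49)/2 × 0.5 = 3.1225
  [0.5→1]: (12.49+15.10)/2 × 0.5 = 6.8975
  [1→1.5]: (15.10+14.44)/2 × 0.5 = 7.385
  [1.5→2.5]: (14.44+11.13)/2 × 1 = 12.785
  Sum = 30.19 mg/L·h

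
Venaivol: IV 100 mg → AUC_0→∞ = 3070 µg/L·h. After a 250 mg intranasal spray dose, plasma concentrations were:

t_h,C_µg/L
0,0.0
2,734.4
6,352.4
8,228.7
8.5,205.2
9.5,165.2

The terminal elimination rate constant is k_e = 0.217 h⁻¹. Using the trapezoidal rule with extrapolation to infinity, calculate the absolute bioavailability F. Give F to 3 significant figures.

Trapezoidal AUC_0→9.5 (intranasal spray):
  [0→2]: (0.0+734.4)/2 × 2 = 734.4
  [2→6]: (734.4+352.4)/2 × 4 = 2173.6
  [6→8]: (352.4+228.7)/2 × 2 = 581.1
  [8→8.5]: (228.7+205.2)/2 × 0.5 = 108.475
  [8.5→9.5]: (205.2+165.2)/2 × 1 = 185.2
  Sum = 3782.775 µg/L·h
Tail: C_last/k_e = 165.2/0.217 = 761.290
AUC_0→∞ (intranasal spray) = 3782.775 + 761.290 = 4544.065 µg/L·h
F = (AUC_ev/D_ev)/(AUC_iv/D_iv) = (4544.065/250)/(3070/100) = 18.17626/30.7 = 0.5921

F = 0.592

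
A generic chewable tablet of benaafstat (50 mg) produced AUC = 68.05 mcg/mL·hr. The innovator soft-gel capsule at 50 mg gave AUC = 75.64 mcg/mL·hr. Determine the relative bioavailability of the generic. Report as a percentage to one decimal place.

F_rel = (AUC_test/D_test) / (AUC_ref/D_ref)
      = (68.05/50) / (75.64/50)
      = 1.361 / 1.5128 = 0.8997 = 89.97%

F_rel = 90.0%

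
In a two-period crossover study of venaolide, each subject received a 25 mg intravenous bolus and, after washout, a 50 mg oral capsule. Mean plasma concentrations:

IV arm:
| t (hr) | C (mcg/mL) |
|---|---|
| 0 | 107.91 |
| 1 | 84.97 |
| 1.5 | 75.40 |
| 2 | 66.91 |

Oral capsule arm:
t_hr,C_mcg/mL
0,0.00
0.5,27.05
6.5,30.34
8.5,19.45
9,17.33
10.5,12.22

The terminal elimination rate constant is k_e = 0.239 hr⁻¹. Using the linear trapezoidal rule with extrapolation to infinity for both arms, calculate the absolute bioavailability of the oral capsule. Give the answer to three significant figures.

F = 0.344

Trapezoidal AUC_0→2 (IV):
  [0→1]: (107.91+84.97)/2 × 1 = 96.44
  [1→1.5]: (84.97+75.40)/2 × 0.5 = 40.0925
  [1.5→2]: (75.40+66.91)/2 × 0.5 = 35.5775
  Sum = 172.11 mcg/mL·hr
IV tail: 66.91/0.239 = 279.958; AUC_iv,0→∞ = 172.11 + 279.958 = 452.068 mcg/mL·hr
Trapezoidal AUC_0→10.5 (oral capsule):
  [0→0.5]: (0.00+27.05)/2 × 0.5 = 6.7625
  [0.5→6.5]: (27.05+30.34)/2 × 6 = 172.17
  [6.5→8.5]: (30.34+19.45)/2 × 2 = 49.79
  [8.5→9]: (19.45+17.33)/2 × 0.5 = 9.195
  [9→10.5]: (17.33+12.22)/2 × 1.5 = 22.1625
  Sum = 260.08 mcg/mL·hr
oral capsule tail: 12.22/0.239 = 51.130; AUC_ev,0→∞ = 260.08 + 51.130 = 311.21 mcg/mL·hr
F = (AUC_ev/D_ev)/(AUC_iv/D_iv) = (311.21/50)/(452.068/25) = 6.2242/18.08272 = 0.3442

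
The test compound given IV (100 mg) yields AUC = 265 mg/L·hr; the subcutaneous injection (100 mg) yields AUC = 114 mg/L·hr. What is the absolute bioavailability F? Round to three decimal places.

F = (AUC_ev / D_ev) / (AUC_iv / D_iv)
  = (114/100) / (265/100)
  = 1.14 / 2.65 = 0.4302

F = 0.430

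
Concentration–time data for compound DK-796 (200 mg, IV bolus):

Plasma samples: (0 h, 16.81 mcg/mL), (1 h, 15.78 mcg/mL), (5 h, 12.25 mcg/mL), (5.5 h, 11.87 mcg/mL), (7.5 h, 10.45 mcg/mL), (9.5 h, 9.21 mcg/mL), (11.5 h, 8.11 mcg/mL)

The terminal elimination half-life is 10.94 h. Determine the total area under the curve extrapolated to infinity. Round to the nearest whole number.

AUC = 266 mcg/mL·h

Trapezoidal AUC_0→11.5:
  [0→1]: (16.81+15.78)/2 × 1 = 16.295
  [1→5]: (15.78+12.25)/2 × 4 = 56.06
  [5→5.5]: (12.25+11.87)/2 × 0.5 = 6.03
  [5.5→7.5]: (11.87+10.45)/2 × 2 = 22.32
  [7.5→9.5]: (10.45+9.21)/2 × 2 = 19.66
  [9.5→11.5]: (9.21+8.11)/2 × 2 = 17.32
  Sum = 137.685 mcg/mL·h
k_e = ln2 / t½ = 0.693147 / 10.94 = 0.0634 h^-1
Extrapolated tail: C_last / k_e = 8.11 / 0.0634 = 127.918
AUC_0→∞ = 137.685 + 127.918 = 265.603 mcg/mL·h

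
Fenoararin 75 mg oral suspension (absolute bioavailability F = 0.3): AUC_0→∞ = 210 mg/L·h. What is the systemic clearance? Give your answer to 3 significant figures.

CL = F × Dose / AUC_0→∞
   = 0.3 × 75 / 210 = 0.107143 L/h

CL = 0.107 L/h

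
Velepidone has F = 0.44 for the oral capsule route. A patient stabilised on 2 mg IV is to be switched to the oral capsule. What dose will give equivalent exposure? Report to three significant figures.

For equal systemic exposure: F × D_ev = D_iv
D_ev = D_iv / F = 2 / 0.44 = 4.54545 mg

D_oral = 4.55 mg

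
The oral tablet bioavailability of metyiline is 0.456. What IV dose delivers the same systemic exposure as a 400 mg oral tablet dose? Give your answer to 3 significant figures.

Systemic exposure from an extravascular dose = F × D_ev, so the equivalent IV dose is F × D_ev.
D_iv = F × D_ev = 0.456 × 400 = 182.4 mg

D_iv = 182 mg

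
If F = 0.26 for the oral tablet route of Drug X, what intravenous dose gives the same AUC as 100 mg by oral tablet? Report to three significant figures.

Systemic exposure from an extravascular dose = F × D_ev, so the equivalent IV dose is F × D_ev.
D_iv = F × D_ev = 0.26 × 100 = 26 mg

D_iv = 26.0 mg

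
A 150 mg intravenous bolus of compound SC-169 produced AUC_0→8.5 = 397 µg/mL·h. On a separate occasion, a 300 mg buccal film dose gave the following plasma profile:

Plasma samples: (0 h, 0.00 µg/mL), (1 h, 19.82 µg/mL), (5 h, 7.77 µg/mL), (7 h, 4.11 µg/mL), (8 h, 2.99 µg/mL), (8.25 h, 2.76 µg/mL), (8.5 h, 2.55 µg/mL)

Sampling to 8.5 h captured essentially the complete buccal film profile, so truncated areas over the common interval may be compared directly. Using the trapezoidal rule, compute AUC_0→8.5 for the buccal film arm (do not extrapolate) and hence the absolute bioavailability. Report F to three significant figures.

Trapezoidal AUC_0→8.5 (buccal film):
  [0→1]: (0.00+19.82)/2 × 1 = 9.91
  [1→5]: (19.82+7.77)/2 × 4 = 55.18
  [5→7]: (7.77+4.11)/2 × 2 = 11.88
  [7→8]: (4.11+2.99)/2 × 1 = 3.55
  [8→8.25]: (2.99+2.76)/2 × 0.25 = 0.71875
  [8.25→8.5]: (2.76+2.55)/2 × 0.25 = 0.66375
  Sum = 81.9025 µg/mL·h
F = (AUC_ev/D_ev)/(AUC_iv/D_iv) = (81.9025/300)/(397/150) = 0.273008/2.64667 = 0.1032

F = 0.103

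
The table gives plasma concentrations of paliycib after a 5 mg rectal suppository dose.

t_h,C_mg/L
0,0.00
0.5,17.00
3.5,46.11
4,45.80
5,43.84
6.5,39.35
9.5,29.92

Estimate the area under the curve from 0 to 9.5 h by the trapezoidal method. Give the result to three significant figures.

Trapezoidal AUC_0→9.5:
  [0→0.5]: (0.00+17.00)/2 × 0.5 = 4.25
  [0.5→3.5]: (17.00+46.11)/2 × 3 = 94.665
  [3.5→4]: (46.11+45.80)/2 × 0.5 = 22.9775
  [4→5]: (45.80+43.84)/2 × 1 = 44.82
  [5→6.5]: (43.84+39.35)/2 × 1.5 = 62.3925
  [6.5→9.5]: (39.35+29.92)/2 × 3 = 103.905
  Sum = 333.01 mg/L·h

AUC = 333 mg/L·h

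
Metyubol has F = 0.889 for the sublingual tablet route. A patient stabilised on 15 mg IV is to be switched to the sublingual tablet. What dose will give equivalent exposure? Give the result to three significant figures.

For equal systemic exposure: F × D_ev = D_iv
D_ev = D_iv / F = 15 / 0.889 = 16.8729 mg

D_sublingual = 16.9 mg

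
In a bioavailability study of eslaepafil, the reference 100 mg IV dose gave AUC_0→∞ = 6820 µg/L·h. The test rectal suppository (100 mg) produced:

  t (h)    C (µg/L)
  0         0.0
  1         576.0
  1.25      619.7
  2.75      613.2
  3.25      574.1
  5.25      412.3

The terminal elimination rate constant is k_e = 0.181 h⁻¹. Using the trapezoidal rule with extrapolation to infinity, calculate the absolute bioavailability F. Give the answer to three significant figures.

F = 0.722

Trapezoidal AUC_0→5.25 (rectal suppository):
  [0→1]: (0.0+576.0)/2 × 1 = 288.0
  [1→1.25]: (576.0+619.7)/2 × 0.25 = 149.4625
  [1.25→2.75]: (619.7+613.2)/2 × 1.5 = 924.675
  [2.75→3.25]: (613.2+574.1)/2 × 0.5 = 296.825
  [3.25→5.25]: (574.1+412.3)/2 × 2 = 986.4
  Sum = 2645.3625 µg/L·h
Tail: C_last/k_e = 412.3/0.181 = 2277.901
AUC_0→∞ (rectal suppository) = 2645.3625 + 2277.901 = 4923.2635 µg/L·h
F = (AUC_ev/D_ev)/(AUC_iv/D_iv) = (4923.2635/100)/(6820/100) = 49.232635/68.2 = 0.7219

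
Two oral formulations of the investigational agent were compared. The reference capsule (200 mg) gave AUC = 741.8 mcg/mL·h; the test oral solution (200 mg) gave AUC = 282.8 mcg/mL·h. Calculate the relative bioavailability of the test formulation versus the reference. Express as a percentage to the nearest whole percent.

F_rel = 38%

F_rel = (AUC_test/D_test) / (AUC_ref/D_ref)
      = (282.8/200) / (741.8/200)
      = 1.414 / 3.709 = 0.3812 = 38.12%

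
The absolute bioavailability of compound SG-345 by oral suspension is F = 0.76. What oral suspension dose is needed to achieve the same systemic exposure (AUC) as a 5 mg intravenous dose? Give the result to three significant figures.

For equal systemic exposure: F × D_ev = D_iv
D_ev = D_iv / F = 5 / 0.76 = 6.57895 mg

D_oral = 6.58 mg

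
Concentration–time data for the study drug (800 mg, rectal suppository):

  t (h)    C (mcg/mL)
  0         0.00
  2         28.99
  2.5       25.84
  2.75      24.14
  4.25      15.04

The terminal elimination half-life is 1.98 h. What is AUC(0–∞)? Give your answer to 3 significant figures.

Trapezoidal AUC_0→4.25:
  [0→2]: (0.00+28.99)/2 × 2 = 28.99
  [2→2.5]: (28.99+25.84)/2 × 0.5 = 13.7075
  [2.5→2.75]: (25.84+24.14)/2 × 0.25 = 6.2475
  [2.75→4.25]: (24.14+15.04)/2 × 1.5 = 29.385
  Sum = 78.33 mcg/mL·h
k_e = ln2 / t½ = 0.693147 / 1.98 = 0.3501 h^-1
Extrapolated tail: C_last / k_e = 15.04 / 0.3501 = 42.959
AUC_0→∞ = 78.33 + 42.959 = 121.289 mcg/mL·h

AUC = 121 mcg/mL·h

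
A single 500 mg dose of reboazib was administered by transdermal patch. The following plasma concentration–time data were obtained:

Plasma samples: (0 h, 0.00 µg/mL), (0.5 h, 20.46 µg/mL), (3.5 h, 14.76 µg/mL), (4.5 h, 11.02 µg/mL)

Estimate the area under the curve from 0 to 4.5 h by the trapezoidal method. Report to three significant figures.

Trapezoidal AUC_0→4.5:
  [0→0.5]: (0.00+20.46)/2 × 0.5 = 5.115
  [0.5→3.5]: (20.46+14.76)/2 × 3 = 52.83
  [3.5→4.5]: (14.76+11.02)/2 × 1 = 12.89
  Sum = 70.835 µg/mL·h

AUC = 70.8 µg/mL·h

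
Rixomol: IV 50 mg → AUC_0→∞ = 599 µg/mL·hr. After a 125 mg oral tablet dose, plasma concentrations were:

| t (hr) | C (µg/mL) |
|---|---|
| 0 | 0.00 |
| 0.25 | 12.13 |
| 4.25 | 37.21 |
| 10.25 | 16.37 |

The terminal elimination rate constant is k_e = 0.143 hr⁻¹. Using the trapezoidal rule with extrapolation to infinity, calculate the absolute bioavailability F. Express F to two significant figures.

Trapezoidal AUC_0→10.25 (oral tablet):
  [0→0.25]: (0.00+12.13)/2 × 0.25 = 1.51625
  [0.25→4.25]: (12.13+37.21)/2 × 4 = 98.68
  [4.25→10.25]: (37.21+16.37)/2 × 6 = 160.74
  Sum = 260.93625 µg/mL·hr
Tail: C_last/k_e = 16.37/0.143 = 114.476
AUC_0→∞ (oral tablet) = 260.93625 + 114.476 = 375.41225 µg/mL·hr
F = (AUC_ev/D_ev)/(AUC_iv/D_iv) = (375.41225/125)/(599/50) = 3.003298/11.98 = 0.2507

F = 0.25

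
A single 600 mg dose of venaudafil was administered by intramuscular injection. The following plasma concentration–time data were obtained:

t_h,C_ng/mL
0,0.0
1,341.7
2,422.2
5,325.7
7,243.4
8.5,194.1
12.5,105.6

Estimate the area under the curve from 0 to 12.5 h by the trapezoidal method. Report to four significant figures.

AUC = 3171 ng/mL·h

Trapezoidal AUC_0→12.5:
  [0→1]: (0.0+341.7)/2 × 1 = 170.85
  [1→2]: (341.7+422.2)/2 × 1 = 381.95
  [2→5]: (422.2+325.7)/2 × 3 = 1121.85
  [5→7]: (325.7+243.4)/2 × 2 = 569.1
  [7→8.5]: (243.4+194.1)/2 × 1.5 = 328.125
  [8.5→12.5]: (194.1+105.6)/2 × 4 = 599.4
  Sum = 3171.275 ng/mL·h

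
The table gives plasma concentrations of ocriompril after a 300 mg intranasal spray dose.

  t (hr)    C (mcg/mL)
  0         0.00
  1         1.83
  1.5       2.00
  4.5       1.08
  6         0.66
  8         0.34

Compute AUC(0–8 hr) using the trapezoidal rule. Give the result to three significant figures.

Trapezoidal AUC_0→8:
  [0→1]: (0.00+1.83)/2 × 1 = 0.915
  [1→1.5]: (1.83+2.00)/2 × 0.5 = 0.9575
  [1.5→4.5]: (2.00+1.08)/2 × 3 = 4.62
  [4.5→6]: (1.08+0.66)/2 × 1.5 = 1.305
  [6→8]: (0.66+0.34)/2 × 2 = 1.0
  Sum = 8.7975 mcg/mL·hr

AUC = 8.80 mcg/mL·hr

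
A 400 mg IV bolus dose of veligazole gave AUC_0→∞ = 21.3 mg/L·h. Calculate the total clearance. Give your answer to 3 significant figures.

CL = 18.8 L/h

CL = Dose_iv / AUC_0→∞
   = 400 / 21.3 = 18.7793 L/h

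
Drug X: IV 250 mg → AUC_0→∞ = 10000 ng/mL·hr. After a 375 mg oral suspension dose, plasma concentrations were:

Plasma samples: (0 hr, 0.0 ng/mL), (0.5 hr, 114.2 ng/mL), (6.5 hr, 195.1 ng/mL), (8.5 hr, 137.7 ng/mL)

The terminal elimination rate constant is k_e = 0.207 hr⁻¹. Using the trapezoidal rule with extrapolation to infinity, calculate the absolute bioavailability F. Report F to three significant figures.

Trapezoidal AUC_0→8.5 (oral suspension):
  [0→0.5]: (0.0+114.2)/2 × 0.5 = 28.55
  [0.5→6.5]: (114.2+195.1)/2 × 6 = 927.9
  [6.5→8.5]: (195.1+137.7)/2 × 2 = 332.8
  Sum = 1289.25 ng/mL·hr
Tail: C_last/k_e = 137.7/0.207 = 665.217
AUC_0→∞ (oral suspension) = 1289.25 + 665.217 = 1954.467 ng/mL·hr
F = (AUC_ev/D_ev)/(AUC_iv/D_iv) = (1954.467/375)/(10000/250) = 5.211912/40 = 0.1303

F = 0.130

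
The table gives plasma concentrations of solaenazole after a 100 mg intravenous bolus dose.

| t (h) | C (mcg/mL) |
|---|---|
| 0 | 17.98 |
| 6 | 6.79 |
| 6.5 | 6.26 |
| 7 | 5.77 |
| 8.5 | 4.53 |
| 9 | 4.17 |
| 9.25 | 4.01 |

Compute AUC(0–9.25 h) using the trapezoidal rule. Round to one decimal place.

Trapezoidal AUC_0→9.25:
  [0→6]: (17.98+6.79)/2 × 6 = 74.31
  [6→6.5]: (6.79+6.26)/2 × 0.5 = 3.2625
  [6.5→7]: (6.26+5.77)/2 × 0.5 = 3.0075
  [7→8.5]: (5.77+4.53)/2 × 1.5 = 7.725
  [8.5→9]: (4.53+4.17)/2 × 0.5 = 2.175
  [9→9.25]: (4.17+4.01)/2 × 0.25 = 1.0225
  Sum = 91.5025 mcg/mL·h

AUC = 91.5 mcg/mL·h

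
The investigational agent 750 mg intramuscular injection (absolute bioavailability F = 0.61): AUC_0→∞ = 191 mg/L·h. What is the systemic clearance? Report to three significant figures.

CL = F × Dose / AUC_0→∞
   = 0.61 × 750 / 191 = 2.39529 L/h

CL = 2.40 L/h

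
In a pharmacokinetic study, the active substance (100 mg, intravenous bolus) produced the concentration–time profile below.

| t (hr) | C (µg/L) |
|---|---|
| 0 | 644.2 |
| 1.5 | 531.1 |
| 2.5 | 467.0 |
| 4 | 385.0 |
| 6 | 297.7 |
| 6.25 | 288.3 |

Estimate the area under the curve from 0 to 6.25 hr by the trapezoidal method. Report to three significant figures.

AUC = 2780 µg/L·hr

Trapezoidal AUC_0→6.25:
  [0→1.5]: (644.2+531.1)/2 × 1.5 = 881.475
  [1.5→2.5]: (531.1+467.0)/2 × 1 = 499.05
  [2.5→4]: (467.0+385.0)/2 × 1.5 = 639.0
  [4→6]: (385.0+297.7)/2 × 2 = 682.7
  [6→6.25]: (297.7+288.3)/2 × 0.25 = 73.25
  Sum = 2775.475 µg/L·hr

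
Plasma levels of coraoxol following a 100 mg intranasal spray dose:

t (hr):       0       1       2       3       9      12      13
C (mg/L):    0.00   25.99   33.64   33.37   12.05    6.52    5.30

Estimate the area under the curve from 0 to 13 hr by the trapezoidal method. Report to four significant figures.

AUC = 246.3 mg/L·hr

Trapezoidal AUC_0→13:
  [0→1]: (0.00+25.99)/2 × 1 = 12.995
  [1→2]: (25.99+33.64)/2 × 1 = 29.815
  [2→3]: (33.64+33.37)/2 × 1 = 33.505
  [3→9]: (33.37+12.05)/2 × 6 = 136.26
  [9→12]: (12.05+6.52)/2 × 3 = 27.855
  [12→13]: (6.52+5.30)/2 × 1 = 5.91
  Sum = 246.34 mg/L·hr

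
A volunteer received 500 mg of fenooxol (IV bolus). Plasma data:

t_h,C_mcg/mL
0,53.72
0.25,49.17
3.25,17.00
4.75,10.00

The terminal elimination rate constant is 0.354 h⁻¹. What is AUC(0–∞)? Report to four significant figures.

AUC = 160.6 mcg/mL·h

Trapezoidal AUC_0→4.75:
  [0→0.25]: (53.72+49.17)/2 × 0.25 = 12.86125
  [0.25→3.25]: (49.17+17.00)/2 × 3 = 99.255
  [3.25→4.75]: (17.00+10.00)/2 × 1.5 = 20.25
  Sum = 132.36625 mcg/mL·h
Extrapolated tail: C_last / k_e = 10.00 / 0.354 = 28.249
AUC_0→∞ = 132.36625 + 28.249 = 160.61525 mcg/mL·h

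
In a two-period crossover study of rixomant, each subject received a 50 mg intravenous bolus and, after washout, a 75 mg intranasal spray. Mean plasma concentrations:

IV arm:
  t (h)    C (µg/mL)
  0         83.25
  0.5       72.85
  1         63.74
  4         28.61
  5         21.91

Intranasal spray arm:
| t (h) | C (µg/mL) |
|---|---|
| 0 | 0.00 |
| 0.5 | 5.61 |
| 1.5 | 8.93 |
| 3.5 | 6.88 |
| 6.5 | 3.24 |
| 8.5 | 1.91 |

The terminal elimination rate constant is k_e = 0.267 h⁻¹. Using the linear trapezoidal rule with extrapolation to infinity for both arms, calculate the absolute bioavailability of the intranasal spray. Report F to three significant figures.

F = 0.109

Trapezoidal AUC_0→5 (IV):
  [0→0.5]: (83.25+72.85)/2 × 0.5 = 39.025
  [0.5→1]: (72.85+63.74)/2 × 0.5 = 34.1475
  [1→4]: (63.74+28.61)/2 × 3 = 138.525
  [4→5]: (28.61+21.91)/2 × 1 = 25.26
  Sum = 236.9575 µg/mL·h
IV tail: 21.91/0.267 = 82.060; AUC_iv,0→∞ = 236.9575 + 82.060 = 319.0175 µg/mL·h
Trapezoidal AUC_0→8.5 (intranasal spray):
  [0→0.5]: (0.00+5.61)/2 × 0.5 = 1.4025
  [0.5→1.5]: (5.61+8.93)/2 × 1 = 7.27
  [1.5→3.5]: (8.93+6.88)/2 × 2 = 15.81
  [3.5→6.5]: (6.88+3.24)/2 × 3 = 15.18
  [6.5→8.5]: (3.24+1.91)/2 × 2 = 5.15
  Sum = 44.8125 µg/mL·h
intranasal spray tail: 1.91/0.267 = 7.154; AUC_ev,0→∞ = 44.8125 + 7.154 = 51.9665 µg/mL·h
F = (AUC_ev/D_ev)/(AUC_iv/D_iv) = (51.9665/75)/(319.0175/50) = 0.692887/6.38035 = 0.1086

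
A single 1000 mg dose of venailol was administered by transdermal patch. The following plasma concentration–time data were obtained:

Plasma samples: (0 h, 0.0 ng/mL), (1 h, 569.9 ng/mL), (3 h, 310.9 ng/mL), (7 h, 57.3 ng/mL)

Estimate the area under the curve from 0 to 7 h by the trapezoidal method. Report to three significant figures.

Trapezoidal AUC_0→7:
  [0→1]: (0.0+569.9)/2 × 1 = 284.95
  [1→3]: (569.9+310.9)/2 × 2 = 880.8
  [3→7]: (310.9+57.3)/2 × 4 = 736.4
  Sum = 1902.15 ng/mL·h

AUC = 1900 ng/mL·h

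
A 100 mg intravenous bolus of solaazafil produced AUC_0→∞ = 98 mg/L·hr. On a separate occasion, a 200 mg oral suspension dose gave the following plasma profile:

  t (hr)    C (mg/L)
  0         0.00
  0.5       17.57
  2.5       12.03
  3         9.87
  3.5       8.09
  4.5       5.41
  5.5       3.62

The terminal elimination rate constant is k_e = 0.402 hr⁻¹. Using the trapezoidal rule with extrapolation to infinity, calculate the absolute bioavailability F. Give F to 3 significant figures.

F = 0.328

Trapezoidal AUC_0→5.5 (oral suspension):
  [0→0.5]: (0.00+17.57)/2 × 0.5 = 4.3925
  [0.5→2.5]: (17.57+12.03)/2 × 2 = 29.6
  [2.5→3]: (12.03+9.87)/2 × 0.5 = 5.475
  [3→3.5]: (9.87+8.09)/2 × 0.5 = 4.49
  [3.5→4.5]: (8.09+5.41)/2 × 1 = 6.75
  [4.5→5.5]: (5.41+3.62)/2 × 1 = 4.515
  Sum = 55.2225 mg/L·hr
Tail: C_last/k_e = 3.62/0.402 = 9.005
AUC_0→∞ (oral suspension) = 55.2225 + 9.005 = 64.2275 mg/L·hr
F = (AUC_ev/D_ev)/(AUC_iv/D_iv) = (64.2275/200)/(98/100) = 0.3211375/0.98 = 0.3277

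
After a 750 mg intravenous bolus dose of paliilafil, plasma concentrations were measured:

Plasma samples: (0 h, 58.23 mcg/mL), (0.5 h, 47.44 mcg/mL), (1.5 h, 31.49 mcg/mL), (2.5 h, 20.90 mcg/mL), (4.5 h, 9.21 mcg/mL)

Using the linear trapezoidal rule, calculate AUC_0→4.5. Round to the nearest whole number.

AUC = 122 mcg/mL·h

Trapezoidal AUC_0→4.5:
  [0→0.5]: (58.23+47.44)/2 × 0.5 = 26.4175
  [0.5→1.5]: (47.44+31.49)/2 × 1 = 39.465
  [1.5→2.5]: (31.49+20.90)/2 × 1 = 26.195
  [2.5→4.5]: (20.90+9.21)/2 × 2 = 30.11
  Sum = 122.1875 mcg/mL·h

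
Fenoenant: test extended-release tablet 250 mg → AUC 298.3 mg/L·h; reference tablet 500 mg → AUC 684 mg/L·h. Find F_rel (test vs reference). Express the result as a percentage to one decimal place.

F_rel = (AUC_test/D_test) / (AUC_ref/D_ref)
      = (298.3/250) / (684/500)
      = 1.1932 / 1.368 = 0.8722 = 87.22%

F_rel = 87.2%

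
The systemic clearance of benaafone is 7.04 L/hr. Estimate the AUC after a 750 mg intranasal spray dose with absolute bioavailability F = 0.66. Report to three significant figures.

AUC = 70.3 mg/L·hr

AUC_0→∞ = F × Dose / CL
        = 0.66 × 750 / 7.04 = 70.3125 mg/L·hr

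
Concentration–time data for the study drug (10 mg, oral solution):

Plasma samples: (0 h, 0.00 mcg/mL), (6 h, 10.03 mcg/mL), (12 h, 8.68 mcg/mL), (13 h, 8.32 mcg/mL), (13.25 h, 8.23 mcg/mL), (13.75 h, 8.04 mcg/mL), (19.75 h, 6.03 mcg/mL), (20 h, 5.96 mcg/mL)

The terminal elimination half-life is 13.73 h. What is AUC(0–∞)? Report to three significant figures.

AUC = 263 mcg/mL·h

Trapezoidal AUC_0→20:
  [0→6]: (0.00+10.03)/2 × 6 = 30.09
  [6→12]: (10.03+8.68)/2 × 6 = 56.13
  [12→13]: (8.68+8.32)/2 × 1 = 8.5
  [13→13.25]: (8.32+8.23)/2 × 0.25 = 2.06875
  [13.25→13.75]: (8.23+8.04)/2 × 0.5 = 4.0675
  [13.75→19.75]: (8.04+6.03)/2 × 6 = 42.21
  [19.75→20]: (6.03+5.96)/2 × 0.25 = 1.49875
  Sum = 144.565 mcg/mL·h
k_e = ln2 / t½ = 0.693147 / 13.73 = 0.0505 h^-1
Extrapolated tail: C_last / k_e = 5.96 / 0.0505 = 118.020
AUC_0→∞ = 144.565 + 118.020 = 262.585 mcg/mL·h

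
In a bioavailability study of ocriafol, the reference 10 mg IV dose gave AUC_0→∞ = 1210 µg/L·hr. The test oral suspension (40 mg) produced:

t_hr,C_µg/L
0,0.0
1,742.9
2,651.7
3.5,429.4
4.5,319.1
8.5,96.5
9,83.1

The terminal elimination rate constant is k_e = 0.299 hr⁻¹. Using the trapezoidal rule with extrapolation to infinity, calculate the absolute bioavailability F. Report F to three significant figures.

F = 0.704

Trapezoidal AUC_0→9 (oral suspension):
  [0→1]: (0.0+742.9)/2 × 1 = 371.45
  [1→2]: (742.9+651.7)/2 × 1 = 697.3
  [2→3.5]: (651.7+429.4)/2 × 1.5 = 810.825
  [3.5→4.5]: (429.4+319.1)/2 × 1 = 374.25
  [4.5→8.5]: (319.1+96.5)/2 × 4 = 831.2
  [8.5→9]: (96.5+83.1)/2 × 0.5 = 44.9
  Sum = 3129.925 µg/L·hr
Tail: C_last/k_e = 83.1/0.299 = 277.926
AUC_0→∞ (oral suspension) = 3129.925 + 277.926 = 3407.851 µg/L·hr
F = (AUC_ev/D_ev)/(AUC_iv/D_iv) = (3407.851/40)/(1210/10) = 85.196275/121 = 0.7041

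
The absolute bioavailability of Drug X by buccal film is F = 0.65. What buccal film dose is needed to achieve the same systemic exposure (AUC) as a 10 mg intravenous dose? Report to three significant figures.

For equal systemic exposure: F × D_ev = D_iv
D_ev = D_iv / F = 10 / 0.65 = 15.3846 mg

D_buccal = 15.4 mg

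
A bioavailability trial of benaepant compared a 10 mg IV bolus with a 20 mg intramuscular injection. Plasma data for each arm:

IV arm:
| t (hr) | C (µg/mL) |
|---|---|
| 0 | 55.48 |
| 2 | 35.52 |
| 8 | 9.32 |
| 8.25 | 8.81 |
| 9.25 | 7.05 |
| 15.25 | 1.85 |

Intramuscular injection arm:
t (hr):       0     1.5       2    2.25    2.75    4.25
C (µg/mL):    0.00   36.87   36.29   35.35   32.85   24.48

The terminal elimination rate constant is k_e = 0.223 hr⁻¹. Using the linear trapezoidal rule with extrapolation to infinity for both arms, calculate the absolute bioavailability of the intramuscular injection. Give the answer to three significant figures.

Trapezoidal AUC_0→15.25 (IV):
  [0→2]: (55.48+35.52)/2 × 2 = 91.0
  [2→8]: (35.52+9.32)/2 × 6 = 134.52
  [8→8.25]: (9.32+8.81)/2 × 0.25 = 2.26625
  [8.25→9.25]: (8.81+7.05)/2 × 1 = 7.93
  [9.25→15.25]: (7.05+1.85)/2 × 6 = 26.7
  Sum = 262.41625 µg/mL·hr
IV tail: 1.85/0.223 = 8.296; AUC_iv,0→∞ = 262.41625 + 8.296 = 270.71225 µg/mL·hr
Trapezoidal AUC_0→4.25 (intramuscular injection):
  [0→1.5]: (0.00+36.87)/2 × 1.5 = 27.6525
  [1.5→2]: (36.87+36.29)/2 × 0.5 = 18.29
  [2→2.25]: (36.29+35.35)/2 × 0.25 = 8.955
  [2.25→2.75]: (35.35+32.85)/2 × 0.5 = 17.05
  [2.75→4.25]: (32.85+24.48)/2 × 1.5 = 42.9975
  Sum = 114.945 µg/mL·hr
intramuscular injection tail: 24.48/0.223 = 109.776; AUC_ev,0→∞ = 114.945 + 109.776 = 224.721 µg/mL·hr
F = (AUC_ev/D_ev)/(AUC_iv/D_iv) = (224.721/20)/(270.71225/10) = 11.23605/27.071225 = 0.4151

F = 0.415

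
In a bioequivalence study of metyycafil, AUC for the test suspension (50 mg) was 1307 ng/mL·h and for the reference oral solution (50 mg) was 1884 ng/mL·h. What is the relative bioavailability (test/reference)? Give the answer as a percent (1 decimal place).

F_rel = (AUC_test/D_test) / (AUC_ref/D_ref)
      = (1307/50) / (1884/50)
      = 26.14 / 37.68 = 0.6937 = 69.37%

F_rel = 69.4%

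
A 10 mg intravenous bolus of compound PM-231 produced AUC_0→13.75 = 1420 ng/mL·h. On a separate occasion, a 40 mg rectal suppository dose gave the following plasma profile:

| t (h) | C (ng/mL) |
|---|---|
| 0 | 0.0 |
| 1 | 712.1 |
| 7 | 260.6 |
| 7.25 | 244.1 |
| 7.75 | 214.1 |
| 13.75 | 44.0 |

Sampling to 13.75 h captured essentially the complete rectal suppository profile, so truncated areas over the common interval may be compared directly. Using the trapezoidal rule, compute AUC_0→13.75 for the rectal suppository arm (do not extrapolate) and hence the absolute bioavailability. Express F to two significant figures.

Trapezoidal AUC_0→13.75 (rectal suppository):
  [0→1]: (0.0+712.1)/2 × 1 = 356.05
  [1→7]: (712.1+260.6)/2 × 6 = 2918.1
  [7→7.25]: (260.6+244.1)/2 × 0.25 = 63.0875
  [7.25→7.75]: (244.1+214.1)/2 × 0.5 = 114.55
  [7.75→13.75]: (214.1+44.0)/2 × 6 = 774.3
  Sum = 4226.0875 ng/mL·h
F = (AUC_ev/D_ev)/(AUC_iv/D_iv) = (4226.0875/40)/(1420/10) = 105.652/142 = 0.7440

F = 0.74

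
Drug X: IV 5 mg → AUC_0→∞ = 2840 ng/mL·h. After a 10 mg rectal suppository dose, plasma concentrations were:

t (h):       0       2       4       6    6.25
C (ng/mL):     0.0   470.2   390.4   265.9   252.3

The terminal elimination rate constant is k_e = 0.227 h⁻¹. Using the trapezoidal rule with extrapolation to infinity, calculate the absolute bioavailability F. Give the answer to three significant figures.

F = 0.557

Trapezoidal AUC_0→6.25 (rectal suppository):
  [0→2]: (0.0+470.2)/2 × 2 = 470.2
  [2→4]: (470.2+390.4)/2 × 2 = 860.6
  [4→6]: (390.4+265.9)/2 × 2 = 656.3
  [6→6.25]: (265.9+252.3)/2 × 0.25 = 64.775
  Sum = 2051.875 ng/mL·h
Tail: C_last/k_e = 252.3/0.227 = 1111.454
AUC_0→∞ (rectal suppository) = 2051.875 + 1111.454 = 3163.329 ng/mL·h
F = (AUC_ev/D_ev)/(AUC_iv/D_iv) = (3163.329/10)/(2840/5) = 316.3329/568 = 0.5569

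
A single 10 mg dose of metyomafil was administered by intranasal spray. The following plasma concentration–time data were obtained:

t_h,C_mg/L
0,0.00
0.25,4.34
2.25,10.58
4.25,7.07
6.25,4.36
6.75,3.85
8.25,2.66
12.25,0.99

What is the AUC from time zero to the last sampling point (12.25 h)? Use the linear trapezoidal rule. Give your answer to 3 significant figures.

Trapezoidal AUC_0→12.25:
  [0→0.25]: (0.00+4.34)/2 × 0.25 = 0.5425
  [0.25→2.25]: (4.34+10.58)/2 × 2 = 14.92
  [2.25→4.25]: (10.58+7.07)/2 × 2 = 17.65
  [4.25→6.25]: (7.07+4.36)/2 × 2 = 11.43
  [6.25→6.75]: (4.36+3.85)/2 × 0.5 = 2.0525
  [6.75→8.25]: (3.85+2.66)/2 × 1.5 = 4.8825
  [8.25→12.25]: (2.66+0.99)/2 × 4 = 7.3
  Sum = 58.7775 mg/L·h

AUC = 58.8 mg/L·h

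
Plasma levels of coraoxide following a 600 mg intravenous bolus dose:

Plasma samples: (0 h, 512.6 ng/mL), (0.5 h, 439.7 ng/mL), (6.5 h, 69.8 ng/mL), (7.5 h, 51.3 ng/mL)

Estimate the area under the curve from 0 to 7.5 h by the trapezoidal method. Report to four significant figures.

AUC = 1827 ng/mL·h

Trapezoidal AUC_0→7.5:
  [0→0.5]: (512.6+439.7)/2 × 0.5 = 238.075
  [0.5→6.5]: (439.7+69.8)/2 × 6 = 1528.5
  [6.5→7.5]: (69.8+51.3)/2 × 1 = 60.55
  Sum = 1827.125 ng/mL·h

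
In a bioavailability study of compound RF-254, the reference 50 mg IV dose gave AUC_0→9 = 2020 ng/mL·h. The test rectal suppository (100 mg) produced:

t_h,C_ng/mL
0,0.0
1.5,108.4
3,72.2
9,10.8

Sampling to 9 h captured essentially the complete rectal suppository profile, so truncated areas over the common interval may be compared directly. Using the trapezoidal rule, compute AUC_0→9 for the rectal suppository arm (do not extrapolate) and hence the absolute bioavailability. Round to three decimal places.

F = 0.115

Trapezoidal AUC_0→9 (rectal suppository):
  [0→1.5]: (0.0+108.4)/2 × 1.5 = 81.3
  [1.5→3]: (108.4+72.2)/2 × 1.5 = 135.45
  [3→9]: (72.2+10.8)/2 × 6 = 249.0
  Sum = 465.75 ng/mL·h
F = (AUC_ev/D_ev)/(AUC_iv/D_iv) = (465.75/100)/(2020/50) = 4.6575/40.4 = 0.1153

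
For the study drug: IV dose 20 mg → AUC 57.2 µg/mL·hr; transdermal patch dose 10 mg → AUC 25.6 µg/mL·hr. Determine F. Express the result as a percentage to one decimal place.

F = (AUC_ev / D_ev) / (AUC_iv / D_iv)
  = (25.6/10) / (57.2/20)
  = 2.56 / 2.86 = 0.8951
  = 89.51%

F = 89.5%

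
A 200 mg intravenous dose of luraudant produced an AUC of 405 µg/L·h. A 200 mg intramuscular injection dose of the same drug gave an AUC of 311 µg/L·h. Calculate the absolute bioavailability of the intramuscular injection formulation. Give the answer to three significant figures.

F = 0.768

F = (AUC_ev / D_ev) / (AUC_iv / D_iv)
  = (311/200) / (405/200)
  = 1.555 / 2.025 = 0.7679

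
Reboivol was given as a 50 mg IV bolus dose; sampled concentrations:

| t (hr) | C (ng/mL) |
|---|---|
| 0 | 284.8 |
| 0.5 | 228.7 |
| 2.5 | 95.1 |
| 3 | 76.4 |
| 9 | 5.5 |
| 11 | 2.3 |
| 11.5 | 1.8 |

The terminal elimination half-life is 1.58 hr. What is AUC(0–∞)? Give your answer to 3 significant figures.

AUC = 754 ng/mL·hr

Trapezoidal AUC_0→11.5:
  [0→0.5]: (284.8+228.7)/2 × 0.5 = 128.375
  [0.5→2.5]: (228.7+95.1)/2 × 2 = 323.8
  [2.5→3]: (95.1+76.4)/2 × 0.5 = 42.875
  [3→9]: (76.4+5.5)/2 × 6 = 245.7
  [9→11]: (5.5+2.3)/2 × 2 = 7.8
  [11→11.5]: (2.3+1.8)/2 × 0.5 = 1.025
  Sum = 749.575 ng/mL·hr
k_e = ln2 / t½ = 0.693147 / 1.58 = 0.4387 hr^-1
Extrapolated tail: C_last / k_e = 1.8 / 0.4387 = 4.103
AUC_0→∞ = 749.575 + 4.103 = 753.678 ng/mL·hr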